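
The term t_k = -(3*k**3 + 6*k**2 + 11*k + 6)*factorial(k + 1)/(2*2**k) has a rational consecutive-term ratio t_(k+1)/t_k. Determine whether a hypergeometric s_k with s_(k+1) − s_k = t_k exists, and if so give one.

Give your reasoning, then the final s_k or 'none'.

s_k = -(3*k**2 - 4)*factorial(k + 1)/2**k

Compute t_(k+1)/t_k: get (3*k**4 + 21*k**3 + 62*k**2 + 90*k + 52)/(2*(3*k**3 + 6*k**2 + 11*k + 6)).
Take A(k)=k/2 + 1, B(k)=1, C(k)=k**3 + 2*k**2 + 11*k/3 + 2.
Key eq: (k/2 + 1)·f(k+1) = (1)·f(k) + (k**3 + 2*k**2 + 11*k/3 + 2).
From deg A=1, deg B=0, deg C=3: d=2.
Solving with deg f ≤ 2: f(k) = 2*(3*k**2 - 4)/3.
Certificate R = B(k−1)f/C = 2*(3*k**2 - 4)/(3*k**3 + 6*k**2 + 11*k + 6) gives s_k = -(3*k**2 - 4)*factorial(k + 1)/2**k.
Verify: -(3*k**3 + 6*k**2 + 11*k + 6)*factorial(k + 1)/(2*2**k) matches t_k.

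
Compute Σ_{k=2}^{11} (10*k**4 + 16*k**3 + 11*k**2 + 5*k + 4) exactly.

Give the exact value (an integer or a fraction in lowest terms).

Σ = 475330

Compute t_(k+1)/t_k: get (10*k**4 + 56*k**3 + 119*k**2 + 115*k + 46)/(10*k**4 + 16*k**3 + 11*k**2 + 5*k + 4).
Take A(k)=1, B(k)=1, C(k)=k**4 + 8*k**3/5 + 11*k**2/10 + k/2 + 2/5.
Need (1)·f(k+1) − (1)·f(k) = k**4 + 8*k**3/5 + 11*k**2/10 + k/2 + 2/5.
From deg A=0, deg B=0, deg C=4: d=5.
A polynomial solution: f(k) = k*(2*k**4 - k**3 - k**2 + k + 3)/10.
Get s_k = R·t_k = k*(2*k**4 - k**3 - k**2 + k + 3) with R(k) = B(k−1)f(k)/C(k) = k*(2*k**4 - k**3 - k**2 + k + 3)/(10*k**4 + 16*k**3 + 11*k**2 + 5*k + 4).
s_(k+1) − s_k = 10*k**4 + 16*k**3 + 11*k**2 + 5*k + 4 = t_k.
Σ_(k=2)^(11) t_k = s_(12) − s_(2) = 475380 − (50) = 475330.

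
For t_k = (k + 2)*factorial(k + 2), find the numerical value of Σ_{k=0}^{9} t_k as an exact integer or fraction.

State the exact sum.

Σ = 479001598

Step 1: r(k) = (k + 3)**2/(k + 2).
A = k + 3, B = 1, C = k + 2.
f must satisfy (k + 3)·f(k+1) − (1)·f(k) = k + 2.
Degrees (1,0,1) ⇒ d ≤ 0.
Solving with deg f ≤ 0: f(k) = 1.
Certificate R = B(k−1)f/C = 1/(k + 2) gives s_k = factorial(k + 2).
s_(k+1) − s_k = (k + 2)*factorial(k + 2) = t_k.
Sum = s_(10) − s_(0); s_(10) = 479001600, s_(0) = 2 ⇒ 479001598.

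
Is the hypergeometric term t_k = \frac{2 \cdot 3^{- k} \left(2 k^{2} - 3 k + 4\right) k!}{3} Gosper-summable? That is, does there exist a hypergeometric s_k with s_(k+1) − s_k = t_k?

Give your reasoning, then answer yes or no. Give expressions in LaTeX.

Yes. s_k = 2 \cdot 3^{- k} \left(2 k - 1\right) k!.

Compute t_(k+1)/t_k: get (k + 1)*(-3*k + 2*(k + 1)**2 + 1)/(3*(2*k**2 - 3*k + 4)).
Take A(k)=k/3 + 1/3, B(k)=1, C(k)=k**2 - 3*k/2 + 2.
f must satisfy (k/3 + 1/3)·f(k+1) − (1)·f(k) = k**2 - 3*k/2 + 2.
From deg A=1, deg B=0, deg C=2: d=1.
A polynomial solution: f(k) = 3*(2*k - 1)/2.
Certificate R = B(k−1)f/C = 3*(2*k - 1)/(2*k**2 - 3*k + 4) gives s_k = 2*(2*k - 1)*factorial(k)/3**k.
Δs = 2*(2*k**2 - 3*k + 4)*factorial(k)/(3*3**k), as required.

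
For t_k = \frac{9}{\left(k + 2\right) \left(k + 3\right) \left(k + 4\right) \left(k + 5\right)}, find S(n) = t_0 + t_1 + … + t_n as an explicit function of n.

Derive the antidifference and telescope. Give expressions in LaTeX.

S(n) = \frac{n^{3} + 12 n^{2} + 47 n + 36}{8 \left(n^{3} + 12 n^{2} + 47 n + 60\right)}

t_(k+1)/t_k = (k + 2)/(k + 6).
Gosper form: A/B · C(k+1)/C(k) with A=k + 2, B=k + 6, C=1.
f must satisfy (k + 2)·f(k+1) − (k + 5)·f(k) = 1.
From deg A=1, deg B=1, deg C=0: d=3.
Coefficient equations give f(k) = k*(k**2 + 9*k + 26)/72.
So s_k = (B(k−1)f/C)·t_k = (k*(k + 5)*(k**2 + 9*k + 26)/72)·t_k = k*(k**2 + 9*k + 26)/(8*(k + 2)*(k + 3)*(k + 4)).
Δs = 9/(k**4 + 14*k**3 + 71*k**2 + 154*k + 120), as required.
Telescope: S(n) = s_(n+1) − s_(0) = (n**3 + 12*n**2 + 47*n + 36)/(8*(n**3 + 12*n**2 + 47*n + 60)) − (0) = (n**3 + 12*n**2 + 47*n + 36)/(8*(n**3 + 12*n**2 + 47*n + 60)).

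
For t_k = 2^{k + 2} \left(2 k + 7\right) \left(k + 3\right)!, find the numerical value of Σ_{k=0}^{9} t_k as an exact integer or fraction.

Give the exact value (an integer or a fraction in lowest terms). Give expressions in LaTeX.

t_(k+1)/t_k = 2*(k + 4)*(2*k + 9)/(2*k + 7).
So A=2*k + 8 and B=1, with C=k + 7/2.
Solve (2*k + 8)·f(k+1) − (1)·f(k) = k + 7/2.
From deg A=1, deg B=0, deg C=1: d=0.
Solve for f: f(k) = 1/2 (degree 0 ≤ 0).
Get s_k = R·t_k = 2**(k + 2)*factorial(k + 3) with R(k) = B(k−1)f(k)/C(k) = 1/(2*k + 7).
s_(k+1) − s_k = 2**(k + 2)*(2*k + 7)*factorial(k + 3) = t_k.
Telescoping: Σ = s_(10) − s_(0) = 25505877196800 − (24) = 25505877196776.

Σ = 25505877196776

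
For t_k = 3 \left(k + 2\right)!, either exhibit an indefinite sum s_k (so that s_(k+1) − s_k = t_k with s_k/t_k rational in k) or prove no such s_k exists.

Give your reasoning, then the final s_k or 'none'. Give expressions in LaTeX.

r(k) = k + 3 after simplifying.
Normal form (A,B,C) = (k + 3, 1, 1).
Need (k + 3)·f(k+1) − (1)·f(k) = 1.
Degrees (1,0,0) ⇒ d ≤ -1.
deg f ≤ -1 is impossible — no certificate.

no hypergeometric antidifference exists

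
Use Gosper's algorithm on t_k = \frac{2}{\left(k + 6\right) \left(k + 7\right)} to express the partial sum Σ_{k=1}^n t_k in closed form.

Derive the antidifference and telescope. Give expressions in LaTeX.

Ratio r(k) = (k + 6)/(k + 8).
So A=k + 6 and B=k + 8, with C=1.
Key eq: (k + 6)·f(k+1) = (k + 7)·f(k) + (1).
From deg A=1, deg B=1, deg C=0: d=1.
Coefficient equations give f(k) = k/6.
Certificate R = B(k−1)f/C = k*(k + 7)/6 gives s_k = k/(3*(k + 6)).
Check: Δs_k = 2/(k**2 + 13*k + 42). ✓
Evaluate: s_(n+1) = (n + 1)/(3*(n + 7)); subtract s_(1) = 1/21 ⇒ S(n) = 2*n/(7*(n + 7)).

S(n) = \frac{2 n}{7 \left(n + 7\right)}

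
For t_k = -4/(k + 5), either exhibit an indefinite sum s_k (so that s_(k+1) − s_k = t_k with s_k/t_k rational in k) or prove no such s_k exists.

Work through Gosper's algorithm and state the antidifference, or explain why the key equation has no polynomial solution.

none — t_k is not Gosper-summable

Compute t_(k+1)/t_k: get (k + 5)/(k + 6).
A = k + 5, B = k + 6, C = 1.
Key eq: (k + 5)·f(k+1) = (k + 5)·f(k) + (1).
Degrees (1,1,0) ⇒ d ≤ 0.
f = c0 ⇒ A·f(k+1) − B(k−1)·f(k) − C = -1. The system {-1 = 0} is inconsistent; no antidifference.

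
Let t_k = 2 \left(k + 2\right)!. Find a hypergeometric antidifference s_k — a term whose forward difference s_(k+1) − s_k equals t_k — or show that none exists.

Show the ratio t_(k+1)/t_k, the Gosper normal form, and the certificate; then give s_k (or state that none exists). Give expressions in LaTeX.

not Gosper-summable; s_k does not exist

The ratio is k + 3.
So A=k + 3 and B=1, with C=1.
f must satisfy (k + 3)·f(k+1) − (1)·f(k) = 1.
deg f ≤ -1 (via 1,0,0).
d = -1 < 0 ⇒ no nonzero polynomial f; not summable.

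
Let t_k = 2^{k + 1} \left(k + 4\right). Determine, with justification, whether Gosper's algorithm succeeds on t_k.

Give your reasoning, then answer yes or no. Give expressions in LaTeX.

Step 1: r(k) = 2*(k + 5)/(k + 4).
So A=2 and B=1, with C=k + 4.
Key eq: (2)·f(k+1) = (1)·f(k) + (k + 4).
deg f ≤ 1 (via 0,0,1).
Solve for f: f(k) = k + 2 (degree 1 ≤ 1).
Certificate R = B(k−1)f/C = (k + 2)/(k + 4) gives s_k = 2**(k + 1)*(k + 2).
Verify: 2**(k + 1)*(k + 4) matches t_k.

Yes. s_k = 2^{k + 1} \left(k + 2\right).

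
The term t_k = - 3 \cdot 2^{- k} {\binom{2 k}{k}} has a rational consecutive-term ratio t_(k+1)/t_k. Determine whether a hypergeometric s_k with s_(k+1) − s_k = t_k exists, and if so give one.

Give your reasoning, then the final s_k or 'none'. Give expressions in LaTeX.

r(k) = (2*k + 1)/(k + 1) after simplifying.
Gosper form: A/B · C(k+1)/C(k) with A=2*k + 1, B=k + 1, C=1.
Key eq: (2*k + 1)·f(k+1) = (k)·f(k) + (1).
Bound: deg f ≤ -1.
Bound -1 < 0, so the key equation has no polynomial solution.

not Gosper-summable; s_k does not exist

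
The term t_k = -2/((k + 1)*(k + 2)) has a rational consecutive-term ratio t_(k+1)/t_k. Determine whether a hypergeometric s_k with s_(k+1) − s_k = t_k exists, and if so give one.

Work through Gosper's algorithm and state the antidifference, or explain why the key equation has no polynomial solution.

t_(k+1)/t_k = (k + 1)/(k + 3).
Gosper form: A/B · C(k+1)/C(k) with A=k + 1, B=k + 3, C=1.
Solve (k + 1)·f(k+1) − (k + 2)·f(k) = 1.
deg f ≤ 1 (via 1,1,0).
Match coefficients ⇒ f(k) = k.
R(k) = B(k−1)·f(k)/C(k) = k*(k + 2); s_k = R·t_k = -2*k/(k + 1).
Check: Δs_k = -2/(k**2 + 3*k + 2). ✓

s_k = -2*k/(k + 1)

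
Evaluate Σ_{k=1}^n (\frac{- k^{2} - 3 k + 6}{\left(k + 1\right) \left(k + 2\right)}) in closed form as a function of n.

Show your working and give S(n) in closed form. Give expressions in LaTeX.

S(n) = \frac{n \left(2 - n\right)}{n + 2}

r(k) = (k + 1)*(3*k + (k + 1)**2 - 3)/((k + 3)*(k**2 + 3*k - 6)) after simplifying.
Factor: A=k + 1; B=k + 3; C=k**2 + 3*k - 6.
Need (k + 1)·f(k+1) − (k + 2)·f(k) = k**2 + 3*k - 6.
Degrees (1,1,2) ⇒ d ≤ 2.
Solve for f: f(k) = k*(k - 7) (degree 2 ≤ 2).
Get s_k = R·t_k = k*(7 - k)/(k + 1) with R(k) = B(k−1)f(k)/C(k) = k*(k - 7)*(k + 2)/(k**2 + 3*k - 6).
Verify: (-k**2 - 3*k + 6)/(k**2 + 3*k + 2) matches t_k.
s_(n+1) = (-n**2 + 5*n + 6)/(n + 2) and s_(1) = 3, so S(n) = n*(2 - n)/(n + 2).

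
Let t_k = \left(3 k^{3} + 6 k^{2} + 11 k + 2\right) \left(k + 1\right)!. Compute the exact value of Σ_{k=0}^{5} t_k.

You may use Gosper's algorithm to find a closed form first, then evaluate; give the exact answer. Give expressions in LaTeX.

Σ = 463678

Compute t_(k+1)/t_k: get (3*k**4 + 21*k**3 + 62*k**2 + 86*k + 44)/(3*k**3 + 6*k**2 + 11*k + 2).
So A=k + 2 and B=1, with C=k**3 + 2*k**2 + 11*k/3 + 2/3.
f must satisfy (k + 2)·f(k+1) − (1)·f(k) = k**3 + 2*k**2 + 11*k/3 + 2/3.
Degrees (1,0,3) ⇒ d ≤ 2.
A polynomial solution: f(k) = (3*k**2 - 3*k + 2)/3.
So s_k = (B(k−1)f/C)·t_k = ((3*k**2 - 3*k + 2)/(3*k**3 + 6*k**2 + 11*k + 2))·t_k = (3*k**2 - 3*k + 2)*factorial(k + 1).
Δs = (3*k**3 + 6*k**2 + 11*k + 2)*factorial(k + 1), as required.
Telescoping: Σ = s_(6) − s_(0) = 463680 − (2) = 463678.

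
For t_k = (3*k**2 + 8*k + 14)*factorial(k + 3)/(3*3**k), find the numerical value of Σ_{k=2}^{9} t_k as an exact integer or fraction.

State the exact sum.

Ratio r(k) = (k + 4)*(8*k + 3*(k + 1)**2 + 22)/(3*(3*k**2 + 8*k + 14)).
Take A(k)=k/3 + 4/3, B(k)=1, C(k)=k**2 + 8*k/3 + 14/3.
Set up (k/3 + 4/3)·f(k+1) − (1)·f(k) − (k**2 + 8*k/3 + 14/3) = 0.
From deg A=1, deg B=0, deg C=2: d=1.
Match coefficients ⇒ f(k) = 3*k + 2.
R(k) = B(k−1)·f(k)/C(k) = 3*(3*k + 2)/(3*k**2 + 8*k + 14); s_k = R·t_k = (3*k + 2)*factorial(k + 3)/3**k.
Δs = (3*k**2 + 8*k + 14)*factorial(k + 3)/(3*3**k), as required.
Sum = s_(10) − s_(2); s_(10) = 820019200/243, s_(2) = 320/3 ⇒ 819993280/243.

Σ = 819993280/243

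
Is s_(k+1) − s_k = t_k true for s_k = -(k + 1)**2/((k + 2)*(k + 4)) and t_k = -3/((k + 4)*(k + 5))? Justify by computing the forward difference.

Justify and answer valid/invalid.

s_(k+1) = -(k + 2)**2/((k + 3)*(k + 5))
s_(k+1) − s_k = (-4*k**2 - 18*k - 17)/(k**4 + 14*k**3 + 71*k**2 + 154*k + 120)
(s_(k+1) − s_k) − t_k = (-k**2 - 3*k + 1)/(k**4 + 14*k**3 + 71*k**2 + 154*k + 120)

Invalid: residual (-k**2 - 3*k + 1)/(k**4 + 14*k**3 + 71*k**2 + 154*k + 120) ≠ 0.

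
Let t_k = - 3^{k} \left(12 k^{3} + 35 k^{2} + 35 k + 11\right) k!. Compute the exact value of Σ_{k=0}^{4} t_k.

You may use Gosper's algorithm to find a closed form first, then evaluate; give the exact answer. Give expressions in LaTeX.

t_(k+1)/t_k = 3*(12*k**4 + 83*k**3 + 212*k**2 + 234*k + 93)/(12*k**3 + 35*k**2 + 35*k + 11).
Gosper form: A/B · C(k+1)/C(k) with A=3*k + 3, B=1, C=k**3 + 35*k**2/12 + 35*k/12 + 11/12.
Solve (3*k + 3)·f(k+1) − (1)·f(k) = k**3 + 35*k**2/12 + 35*k/12 + 11/12.
Bound: deg f ≤ 2.
Match coefficients ⇒ f(k) = (4*k**2 + k - 2)/12.
So s_k = (B(k−1)f/C)·t_k = ((4*k**2 + k - 2)/(12*k**3 + 35*k**2 + 35*k + 11))·t_k = -3**k*(4*k**2 + k - 2)*factorial(k).
Δs = -3**k*(12*k**3 + 35*k**2 + 35*k + 11)*factorial(k), as required.
Evaluate s at k=5 and k=0: -3003480 and 2; difference -3003482.

Σ = -3003482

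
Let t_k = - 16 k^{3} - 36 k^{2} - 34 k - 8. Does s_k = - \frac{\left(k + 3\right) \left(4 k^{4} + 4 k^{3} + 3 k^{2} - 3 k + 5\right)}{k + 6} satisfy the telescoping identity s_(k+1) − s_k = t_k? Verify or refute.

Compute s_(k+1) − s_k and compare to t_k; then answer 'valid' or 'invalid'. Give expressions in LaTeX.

Invalid: residual \frac{3 \left(12 k^{4} + 128 k^{3} + 247 k^{2} + 215 k + 43\right)}{k^{2} + 13 k + 42} ≠ 0.

s_(k+1) = (-4*k**5 - 36*k**4 - 119*k**3 - 187*k**2 - 137*k - 52)/(k + 7)
s_(k+1) − s_k = (-16*k**5 - 208*k**4 - 790*k**3 - 1221*k**2 - 887*k - 207)/(k**2 + 13*k + 42)
(s_(k+1) − s_k) − t_k = 3*(12*k**4 + 128*k**3 + 247*k**2 + 215*k + 43)/(k**2 + 13*k + 42)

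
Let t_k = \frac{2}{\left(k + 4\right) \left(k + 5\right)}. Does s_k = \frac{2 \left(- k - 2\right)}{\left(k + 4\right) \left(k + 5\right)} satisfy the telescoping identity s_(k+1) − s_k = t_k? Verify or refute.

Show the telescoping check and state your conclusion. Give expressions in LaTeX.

Invalid: residual - \frac{12}{k^{3} + 15 k^{2} + 74 k + 120} ≠ 0.

s_(k+1) = 2*(-k - 3)/((k + 5)*(k + 6))
s_(k+1) − s_k = 2*k/(k**3 + 15*k**2 + 74*k + 120)
(s_(k+1) − s_k) − t_k = -12/(k**3 + 15*k**2 + 74*k + 120)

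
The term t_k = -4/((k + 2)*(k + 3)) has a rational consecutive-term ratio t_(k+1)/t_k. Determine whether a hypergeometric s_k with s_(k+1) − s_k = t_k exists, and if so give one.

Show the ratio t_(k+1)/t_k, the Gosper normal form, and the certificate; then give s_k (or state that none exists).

s_k = -2*k/(k + 2)

The ratio is (k + 2)/(k + 4).
Normal form (A,B,C) = (k + 2, k + 4, 1).
Need (k + 2)·f(k+1) − (k + 3)·f(k) = 1.
Degrees (1,1,0) ⇒ d ≤ 1.
Match coefficients ⇒ f(k) = k/2.
R(k) = B(k−1)·f(k)/C(k) = k*(k + 3)/2; s_k = R·t_k = -2*k/(k + 2).
Verify: -4/(k**2 + 5*k + 6) matches t_k.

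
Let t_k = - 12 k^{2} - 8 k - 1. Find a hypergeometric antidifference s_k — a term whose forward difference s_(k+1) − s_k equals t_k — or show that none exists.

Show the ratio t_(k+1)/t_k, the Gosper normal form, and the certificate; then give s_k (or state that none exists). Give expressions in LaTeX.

The ratio is (12*k**2 + 32*k + 21)/(12*k**2 + 8*k + 1).
Factor: A=1; B=1; C=k**2 + 2*k/3 + 1/12.
f must satisfy (1)·f(k+1) − (1)·f(k) = k**2 + 2*k/3 + 1/12.
deg f ≤ 3 (via 0,0,2).
A polynomial solution: f(k) = k*(4*k**2 - 2*k - 1)/12.
Then R = B(k−1)f/C = k*(4*k**2 - 2*k - 1)/((2*k + 1)*(6*k + 1)), so s_k = R(k)·t_k = k*(-4*k**2 + 2*k + 1).
Check: Δs_k = -12*k**2 - 8*k - 1. ✓

s_k = k \left(- 4 k^{2} + 2 k + 1\right)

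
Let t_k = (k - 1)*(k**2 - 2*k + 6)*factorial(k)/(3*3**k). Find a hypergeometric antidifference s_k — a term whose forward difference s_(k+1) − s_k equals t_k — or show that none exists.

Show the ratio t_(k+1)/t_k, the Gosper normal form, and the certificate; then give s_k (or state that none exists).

s_k = (k - 2)*(k - 1)*factorial(k)/3**k

Step 1: r(k) = k*(k + 1)*(-2*k + (k + 1)**2 + 4)/(3*(k - 1)*(k**2 - 2*k + 6)).
So A=k/3 + 1/3 and B=1, with C=k**3 - 3*k**2 + 8*k - 6.
Need (k/3 + 1/3)·f(k+1) − (1)·f(k) = k**3 - 3*k**2 + 8*k - 6.
deg f ≤ 2 (via 1,0,3).
Solving with deg f ≤ 2: f(k) = 3*(k - 2)*(k - 1).
Then R = B(k−1)f/C = 3*(k - 2)/(k**2 - 2*k + 6), so s_k = R(k)·t_k = (k - 2)*(k - 1)*factorial(k)/3**k.
Δs = (k - 1)*(k**2 - 2*k + 6)*factorial(k)/(3*3**k), as required.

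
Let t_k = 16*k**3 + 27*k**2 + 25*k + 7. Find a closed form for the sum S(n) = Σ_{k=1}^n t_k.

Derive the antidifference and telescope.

r(k) = (16*k**3 + 75*k**2 + 127*k + 75)/(16*k**3 + 27*k**2 + 25*k + 7) after simplifying.
Take A(k)=1, B(k)=1, C(k)=k**3 + 27*k**2/16 + 25*k/16 + 7/16.
Set up (1)·f(k+1) − (1)·f(k) − (k**3 + 27*k**2/16 + 25*k/16 + 7/16) = 0.
From deg A=0, deg B=0, deg C=3: d=4.
Coefficient equations give f(k) = k*(4*k**3 + k**2 + 3*k - 1)/16.
So s_k = (B(k−1)f/C)·t_k = (k*(4*k**3 + k**2 + 3*k - 1)/(16*k**3 + 27*k**2 + 25*k + 7))·t_k = k*(4*k**3 + k**2 + 3*k - 1).
Check: Δs_k = 16*k**3 + 27*k**2 + 25*k + 7. ✓
Evaluate: s_(n+1) = 4*n**4 + 17*n**3 + 30*n**2 + 24*n + 7; subtract s_(1) = 7 ⇒ S(n) = n*(4*n**3 + 17*n**2 + 30*n + 24).

S(n) = n*(4*n**3 + 17*n**2 + 30*n + 24)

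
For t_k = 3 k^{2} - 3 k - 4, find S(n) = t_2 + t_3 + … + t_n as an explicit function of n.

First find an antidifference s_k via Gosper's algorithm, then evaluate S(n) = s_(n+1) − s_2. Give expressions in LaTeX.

Ratio r(k) = (3*k**2 + 3*k - 4)/(3*k**2 - 3*k - 4).
Normal form (A,B,C) = (1, 1, k**2 - k - 4/3).
f must satisfy (1)·f(k+1) − (1)·f(k) = k**2 - k - 4/3.
deg f ≤ 3 (via 0,0,2).
Solve for f: f(k) = k*(k**2 - 3*k - 2)/3 (degree 3 ≤ 3).
R(k) = B(k−1)·f(k)/C(k) = k*(k**2 - 3*k - 2)/(3*k**2 - 3*k - 4); s_k = R·t_k = k*(k**2 - 3*k - 2).
Check: Δs_k = 3*k**2 - 3*k - 4. ✓
Σ_(k=2)^n t_k = s_(n+1) − s_(2) = (n**3 - 5*n - 4) − (-8), i.e. n**3 - 5*n + 4.

S(n) = n^{3} - 5 n + 4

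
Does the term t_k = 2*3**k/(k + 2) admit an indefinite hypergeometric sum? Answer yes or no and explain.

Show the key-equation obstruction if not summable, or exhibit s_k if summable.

No; the degree bound rules out any f.

The ratio is 3*(k + 2)/(k + 3).
Take A(k)=3*k + 6, B(k)=k + 3, C(k)=1.
Need (3*k + 6)·f(k+1) − (k + 2)·f(k) = 1.
deg f ≤ -1 (via 1,1,0).
Negative degree bound (-1): no f exists, t_k not Gosper-summable.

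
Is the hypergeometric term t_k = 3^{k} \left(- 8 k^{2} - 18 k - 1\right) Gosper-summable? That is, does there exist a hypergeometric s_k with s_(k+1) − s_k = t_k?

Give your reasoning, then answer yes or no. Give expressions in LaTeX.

Yes. s_k = 3^{k} \left(- 4 k^{2} + 3 k + 1\right).

Step 1: r(k) = 3*(8*k**2 + 34*k + 27)/(8*k**2 + 18*k + 1).
A = 3, B = 1, C = k**2 + 9*k/4 + 1/8.
Solve (3)·f(k+1) − (1)·f(k) = k**2 + 9*k/4 + 1/8.
d = 2 from the (0,0,2) case.
Match coefficients ⇒ f(k) = (k - 1)*(4*k + 1)/8.
So s_k = (B(k−1)f/C)·t_k = ((k - 1)*(4*k + 1)/(8*k**2 + 18*k + 1))·t_k = 3**k*(-4*k**2 + 3*k + 1).
s_(k+1) − s_k = 3**k*(-8*k**2 - 18*k - 1) = t_k.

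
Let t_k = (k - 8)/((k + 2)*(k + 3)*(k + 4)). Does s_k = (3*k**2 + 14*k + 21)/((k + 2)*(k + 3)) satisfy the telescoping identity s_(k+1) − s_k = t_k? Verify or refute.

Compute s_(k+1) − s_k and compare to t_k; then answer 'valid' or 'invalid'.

valid; difference matches t_k

s_(k+1) = (14*k + 3*(k + 1)**2 + 35)/((k + 3)*(k + 4))
s_(k+1) − s_k = (k - 8)/(k**3 + 9*k**2 + 26*k + 24)
(s_(k+1) − s_k) − t_k = 0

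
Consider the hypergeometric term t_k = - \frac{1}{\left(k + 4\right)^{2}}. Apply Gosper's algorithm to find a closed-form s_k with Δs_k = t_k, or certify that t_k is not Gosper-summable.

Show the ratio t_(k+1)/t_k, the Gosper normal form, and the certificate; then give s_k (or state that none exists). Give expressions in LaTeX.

no hypergeometric antidifference exists

t_(k+1)/t_k = (k + 4)**2/(k + 5)**2.
So A=k**2 + 8*k + 16 and B=k**2 + 10*k + 25, with C=1.
Key eq: (k**2 + 8*k + 16)·f(k+1) = (k**2 + 8*k + 16)·f(k) + (1).
d = 0 from the (2,2,0) case.
Put f(k) = c0: A·f(k+1) − B(k−1)·f(k) − C = -1; need -1 = 0 — inconsistent ⇒ no f, not summable.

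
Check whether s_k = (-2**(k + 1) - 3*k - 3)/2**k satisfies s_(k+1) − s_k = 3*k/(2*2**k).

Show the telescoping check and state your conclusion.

s_(k+1) = (-4*2**k - 3*k - 6)/(2*2**k)
s_(k+1) − s_k = 3*k/(2*2**k)
(s_(k+1) − s_k) − t_k = 0

valid (s_(k+1) − s_k reduces to t_k)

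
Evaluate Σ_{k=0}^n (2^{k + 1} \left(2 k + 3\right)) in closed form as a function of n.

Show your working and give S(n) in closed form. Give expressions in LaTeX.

Ratio r(k) = 2*(2*k + 5)/(2*k + 3).
Normal form (A,B,C) = (2, 1, k + 3/2).
f must satisfy (2)·f(k+1) − (1)·f(k) = k + 3/2.
Degrees (0,0,1) ⇒ d ≤ 1.
Coefficient equations give f(k) = (2*k - 1)/2.
So s_k = (B(k−1)f/C)·t_k = ((2*k - 1)/(2*k + 3))·t_k = 2**(k + 1)*(2*k - 1).
Verify: 2**(k + 1)*(2*k + 3) matches t_k.
Σ_(k=0)^n t_k = s_(n+1) − s_(0) = (2**(n + 2)*(2*n + 1)) − (-2), i.e. 8*2**n*n + 4*2**n + 2.

S(n) = 8 \cdot 2^{n} n + 4 \cdot 2^{n} + 2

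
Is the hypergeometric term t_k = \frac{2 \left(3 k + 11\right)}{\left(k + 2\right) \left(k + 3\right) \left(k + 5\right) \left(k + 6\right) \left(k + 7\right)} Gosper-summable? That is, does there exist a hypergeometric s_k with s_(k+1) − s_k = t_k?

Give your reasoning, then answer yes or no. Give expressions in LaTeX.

Ratio r(k) = (k + 2)*(k + 5)*(3*k + 14)/((k + 4)*(k + 8)*(3*k + 11)).
Normal form (A,B,C) = (k + 2, k + 8, k**2 + 23*k/3 + 44/3).
f must satisfy (k + 2)·f(k+1) − (k + 7)·f(k) = k**2 + 23*k/3 + 44/3.
Degrees (1,1,2) ⇒ d ≤ 5.
Coefficient equations give f(k) = k*(k + 3)*(k + 4)*(k**2 + 13*k + 52)/180.
Certificate R = B(k−1)f/C = k*(k + 3)*(k + 7)*(k**2 + 13*k + 52)/(60*(3*k + 11)) gives s_k = k*(k**2 + 13*k + 52)/(30*(k**3 + 13*k**2 + 52*k + 60)).
Verify: 2*(3*k + 11)/(k**5 + 23*k**4 + 203*k**3 + 853*k**2 + 1692*k + 1260) matches t_k.

Yes. s_k = \frac{k \left(k^{2} + 13 k + 52\right)}{30 \left(k^{3} + 13 k^{2} + 52 k + 60\right)}.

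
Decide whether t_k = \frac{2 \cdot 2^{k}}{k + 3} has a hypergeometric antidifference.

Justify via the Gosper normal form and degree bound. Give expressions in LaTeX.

The ratio is 2*(k + 3)/(k + 4).
Take A(k)=2*k + 6, B(k)=k + 4, C(k)=1.
Set up (2*k + 6)·f(k+1) − (k + 3)·f(k) − (1) = 0.
deg f ≤ -1 (via 1,1,0).
d = -1 < 0 ⇒ no nonzero polynomial f; not summable.

No — negative degree bound, so no certificate f.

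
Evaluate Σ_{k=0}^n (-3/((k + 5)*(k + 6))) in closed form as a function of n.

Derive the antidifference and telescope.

Compute t_(k+1)/t_k: get (k + 5)/(k + 7).
Normal form (A,B,C) = (k + 5, k + 7, 1).
Key eq: (k + 5)·f(k+1) = (k + 6)·f(k) + (1).
d = 1 from the (1,1,0) case.
A polynomial solution: f(k) = k/5.
Then R = B(k−1)f/C = k*(k + 6)/5, so s_k = R(k)·t_k = -3*k/(5*k + 25).
Check: Δs_k = -3/(k**2 + 11*k + 30). ✓
Evaluate: s_(n+1) = 3*(-n - 1)/(5*(n + 6)); subtract s_(0) = 0 ⇒ S(n) = 3*(-n - 1)/(5*(n + 6)).

S(n) = 3*(-n - 1)/(5*(n + 6))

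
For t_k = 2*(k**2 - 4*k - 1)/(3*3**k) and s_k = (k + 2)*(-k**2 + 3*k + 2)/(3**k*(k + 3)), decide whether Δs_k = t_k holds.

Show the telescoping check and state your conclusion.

s_(k+1) = (k + 3)*(3*k - (k + 1)**2 + 5)/(3*3**k*(k + 4))
s_(k+1) − s_k = (2*k**4 + 4*k**3 - 35*k**2 - 75*k - 12)/(3*3**k*(k**2 + 7*k + 12))
(s_(k+1) − s_k) − t_k = (-2*k**3 - k**2 + 35*k + 12)/(3*3**k*(k**2 + 7*k + 12))

Invalid: residual (-2*k**3 - k**2 + 35*k + 12)/(3*3**k*(k**2 + 7*k + 12)) ≠ 0.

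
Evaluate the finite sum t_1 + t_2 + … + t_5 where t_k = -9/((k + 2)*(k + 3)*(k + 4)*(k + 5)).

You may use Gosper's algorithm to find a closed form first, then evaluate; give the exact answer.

Σ = -11/240

t_(k+1)/t_k = (k + 2)/(k + 6).
Normal form (A,B,C) = (k + 2, k + 6, 1).
Solve (k + 2)·f(k+1) − (k + 5)·f(k) = 1.
From deg A=1, deg B=1, deg C=0: d=3.
Coefficient equations give f(k) = k*(k**2 + 9*k + 26)/72.
Get s_k = R·t_k = k*(-k**2 - 9*k - 26)/(8*(k + 2)*(k + 3)*(k + 4)) with R(k) = B(k−1)f(k)/C(k) = k*(k + 5)*(k**2 + 9*k + 26)/72.
Δs = -9/(k**4 + 14*k**3 + 71*k**2 + 154*k + 120), as required.
Telescoping: Σ = s_(6) − s_(1) = -29/240 − (-3/40) = -11/240.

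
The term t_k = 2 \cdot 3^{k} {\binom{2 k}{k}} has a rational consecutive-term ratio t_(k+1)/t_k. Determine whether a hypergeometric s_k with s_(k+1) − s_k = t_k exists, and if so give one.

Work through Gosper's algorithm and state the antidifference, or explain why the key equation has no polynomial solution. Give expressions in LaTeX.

Ratio r(k) = 6*(2*k + 1)/(k + 1).
A = 12*k + 6, B = k + 1, C = 1.
Key eq: (12*k + 6)·f(k+1) = (k)·f(k) + (1).
Degrees (1,1,0) ⇒ d ≤ -1.
deg f ≤ -1 is impossible — no certificate.

none (Gosper's algorithm certifies no s_k)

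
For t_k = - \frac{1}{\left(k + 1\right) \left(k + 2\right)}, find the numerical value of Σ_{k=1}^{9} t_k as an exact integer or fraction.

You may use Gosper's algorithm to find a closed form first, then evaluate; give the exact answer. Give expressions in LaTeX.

Σ = -9/22

Compute t_(k+1)/t_k: get (k + 1)/(k + 3).
So A=k + 1 and B=k + 3, with C=1.
Set up (k + 1)·f(k+1) − (k + 2)·f(k) − (1) = 0.
From deg A=1, deg B=1, deg C=0: d=1.
Match coefficients ⇒ f(k) = k.
So s_k = (B(k−1)f/C)·t_k = (k*(k + 2))·t_k = -k/(k + 1).
Δs = -1/(k**2 + 3*k + 2), as required.
Telescoping: Σ = s_(10) − s_(1) = -10/11 − (-1/2) = -9/22.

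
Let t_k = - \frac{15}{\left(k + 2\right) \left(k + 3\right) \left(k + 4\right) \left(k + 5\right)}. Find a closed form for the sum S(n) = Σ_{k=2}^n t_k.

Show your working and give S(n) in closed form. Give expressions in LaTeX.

S(n) = \frac{- n^{3} - 12 n^{2} - 47 n + 60}{24 \left(n^{3} + 12 n^{2} + 47 n + 60\right)}

The ratio is (k + 2)/(k + 6).
So A=k + 2 and B=k + 6, with C=1.
Need (k + 2)·f(k+1) − (k + 5)·f(k) = 1.
Degrees (1,1,0) ⇒ d ≤ 3.
Solve for f: f(k) = k*(k**2 + 9*k + 26)/72 (degree 3 ≤ 3).
Certificate R = B(k−1)f/C = k*(k + 5)*(k**2 + 9*k + 26)/72 gives s_k = 5*k*(-k**2 - 9*k - 26)/(24*(k + 2)*(k + 3)*(k + 4)).
Check: Δs_k = -15/(k**4 + 14*k**3 + 71*k**2 + 154*k + 120). ✓
Σ_(k=2)^n t_k = s_(n+1) − s_(2) = (5*(-n**3 - 12*n**2 - 47*n - 36)/(24*(n**3 + 12*n**2 + 47*n + 60))) − (-1/6), i.e. (-n**3 - 12*n**2 - 47*n + 60)/(24*(n**3 + 12*n**2 + 47*n + 60)).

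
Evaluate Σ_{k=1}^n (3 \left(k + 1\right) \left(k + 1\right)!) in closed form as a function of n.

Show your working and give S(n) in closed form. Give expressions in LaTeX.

r(k) = (k + 2)**2/(k + 1) after simplifying.
So A=k + 2 and B=1, with C=k + 1.
Set up (k + 2)·f(k+1) − (1)·f(k) − (k + 1) = 0.
d = 0 from the (1,0,1) case.
Match coefficients ⇒ f(k) = 1.
Then R = B(k−1)f/C = 1/(k + 1), so s_k = R(k)·t_k = 3*factorial(k + 1).
Δs = 3*(k + 1)*factorial(k + 1), as required.
Σ_(k=1)^n t_k = s_(n+1) − s_(1) = (3*factorial(n + 2)) − (6), i.e. 3*factorial(n + 2) - 6.

S(n) = 3 \left(n + 2\right)! - 6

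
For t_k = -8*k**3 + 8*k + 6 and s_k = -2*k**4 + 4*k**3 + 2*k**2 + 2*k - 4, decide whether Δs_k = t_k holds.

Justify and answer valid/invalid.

s_(k+1) = -2*k**4 - 4*k**3 + 2*k**2 + 10*k + 2
s_(k+1) − s_k = -8*k**3 + 8*k + 6
(s_(k+1) − s_k) − t_k = 0

valid; difference matches t_k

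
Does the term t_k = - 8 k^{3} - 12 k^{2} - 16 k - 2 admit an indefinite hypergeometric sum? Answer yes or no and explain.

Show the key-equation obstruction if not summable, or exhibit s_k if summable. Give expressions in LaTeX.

Yes. s_k = 2 k \left(- k^{3} - 2 k + 2\right).

r(k) = (4*k**3 + 18*k**2 + 32*k + 19)/(4*k**3 + 6*k**2 + 8*k + 1) after simplifying.
Normal form (A,B,C) = (1, 1, k**3 + 3*k**2/2 + 2*k + 1/4).
Need (1)·f(k+1) − (1)·f(k) = k**3 + 3*k**2/2 + 2*k + 1/4.
deg f ≤ 4 (via 0,0,3).
Coefficient equations give f(k) = k*(k**3 + 2*k - 2)/4.
Then R = B(k−1)f/C = k*(k**3 + 2*k - 2)/(4*k**3 + 6*k**2 + 8*k + 1), so s_k = R(k)·t_k = 2*k*(-k**3 - 2*k + 2).
Δs = -8*k**3 - 12*k**2 - 16*k - 2, as required.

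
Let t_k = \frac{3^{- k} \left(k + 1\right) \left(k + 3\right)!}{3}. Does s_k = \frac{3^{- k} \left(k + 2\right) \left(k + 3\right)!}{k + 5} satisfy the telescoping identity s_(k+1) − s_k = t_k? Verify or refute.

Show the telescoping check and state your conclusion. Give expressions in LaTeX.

s_(k+1) = (k + 3)*factorial(k + 4)/(3*3**k*(k + 6))
s_(k+1) − s_k = (k**3 + 9*k**2 + 23*k + 24)*factorial(k + 3)/(3*3**k*(k + 5)*(k + 6))
(s_(k+1) − s_k) − t_k = -(k**2 + 6*k + 2)*factorial(k + 3)/(3**k*(k + 5)*(k + 6))

Invalid: residual - \frac{3^{- k} \left(k^{2} + 6 k + 2\right) \left(k + 3\right)!}{\left(k + 5\right) \left(k + 6\right)} ≠ 0.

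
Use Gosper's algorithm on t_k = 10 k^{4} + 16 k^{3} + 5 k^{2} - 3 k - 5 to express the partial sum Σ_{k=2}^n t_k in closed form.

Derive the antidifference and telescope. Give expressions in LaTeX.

S(n) = 2 n^{5} + 9 n^{4} + 13 n^{3} + 5 n^{2} - 6 n - 23

t_(k+1)/t_k = (10*k**4 + 56*k**3 + 113*k**2 + 95*k + 23)/(10*k**4 + 16*k**3 + 5*k**2 - 3*k - 5).
A = 1, B = 1, C = k**4 + 8*k**3/5 + k**2/2 - 3*k/10 - 1/2.
Solve (1)·f(k+1) − (1)·f(k) = k**4 + 8*k**3/5 + k**2/2 - 3*k/10 - 1/2.
Bound: deg f ≤ 5.
Solve for f: f(k) = k*(2*k**4 - k**3 - 3*k**2 - 3)/10 (degree 5 ≤ 5).
Certificate R = B(k−1)f/C = k*(2*k**4 - k**3 - 3*k**2 - 3)/(10*k**4 + 16*k**3 + 5*k**2 - 3*k - 5) gives s_k = k*(2*k**4 - k**3 - 3*k**2 - 3).
s_(k+1) − s_k = 10*k**4 + 16*k**3 + 5*k**2 - 3*k - 5 = t_k.
Telescope: S(n) = s_(n+1) − s_(2) = 2*n**5 + 9*n**4 + 13*n**3 + 5*n**2 - 6*n - 5 − (18) = 2*n**5 + 9*n**4 + 13*n**3 + 5*n**2 - 6*n - 23.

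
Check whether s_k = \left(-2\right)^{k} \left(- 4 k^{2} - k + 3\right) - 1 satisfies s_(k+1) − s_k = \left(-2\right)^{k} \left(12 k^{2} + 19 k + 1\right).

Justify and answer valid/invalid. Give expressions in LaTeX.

s_(k+1) = (-2)**(k + 1)*(-k - 4*(k + 1)**2 + 2) - 1
s_(k+1) − s_k = (-2)**k*(12*k**2 + 19*k + 1)
(s_(k+1) − s_k) − t_k = 0

Valid: the claim telescopes to t_k.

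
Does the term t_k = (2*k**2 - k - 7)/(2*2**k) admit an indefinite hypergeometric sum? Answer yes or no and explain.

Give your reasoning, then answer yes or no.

Yes. s_k = (-2*k**2 - 3*k + 2)/2**k.

r(k) = (k/2 - (k + 1)**2 + 4)/(-2*k**2 + k + 7) after simplifying.
A = 1/2, B = 1, C = k**2 - k/2 - 7/2.
f must satisfy (1/2)·f(k+1) − (1)·f(k) = k**2 - k/2 - 7/2.
deg f ≤ 2 (via 0,0,2).
Match coefficients ⇒ f(k) = -(k + 2)*(2*k - 1).
Then R = B(k−1)f/C = -2*(k + 2)*(2*k - 1)/(2*k**2 - k - 7), so s_k = R(k)·t_k = (-2*k**2 - 3*k + 2)/2**k.
Verify: (2*k**2 - k - 7)/(2*2**k) matches t_k.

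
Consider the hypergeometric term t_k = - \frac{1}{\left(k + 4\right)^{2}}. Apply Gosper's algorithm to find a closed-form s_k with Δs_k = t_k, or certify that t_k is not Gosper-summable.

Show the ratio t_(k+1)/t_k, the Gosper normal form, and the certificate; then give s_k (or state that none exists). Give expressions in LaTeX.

Compute t_(k+1)/t_k: get (k + 4)**2/(k + 5)**2.
A = k**2 + 8*k + 16, B = k**2 + 10*k + 25, C = 1.
f must satisfy (k**2 + 8*k + 16)·f(k+1) − (k**2 + 8*k + 16)·f(k) = 1.
d = 0 from the (2,2,0) case.
Write f(k) = c0. Then LHS − RHS = -1, requiring -1 = 0: contradictory. No certificate.

no hypergeometric antidifference exists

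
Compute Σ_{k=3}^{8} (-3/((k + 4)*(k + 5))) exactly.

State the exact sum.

r(k) = (k + 4)/(k + 6) after simplifying.
Take A(k)=k + 4, B(k)=k + 6, C(k)=1.
Set up (k + 4)·f(k+1) − (k + 5)·f(k) − (1) = 0.
d = 1 from the (1,1,0) case.
Solving with deg f ≤ 1: f(k) = k/4.
So s_k = (B(k−1)f/C)·t_k = (k*(k + 5)/4)·t_k = -3*k/(4*k + 16).
Check: Δs_k = -3/(k**2 + 9*k + 20). ✓
Telescoping: Σ = s_(9) − s_(3) = -27/52 − (-9/28) = -18/91.

Σ = -18/91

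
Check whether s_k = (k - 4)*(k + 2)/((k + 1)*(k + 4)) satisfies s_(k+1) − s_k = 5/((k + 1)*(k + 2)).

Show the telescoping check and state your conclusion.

Invalid: residual 2*(k**2 - 7*k - 28)/(k**4 + 12*k**3 + 49*k**2 + 78*k + 40) ≠ 0.

s_(k+1) = (k - 3)*(k + 3)/((k + 2)*(k + 5))
s_(k+1) − s_k = (7*k**2 + 31*k + 44)/(k**4 + 12*k**3 + 49*k**2 + 78*k + 40)
(s_(k+1) − s_k) − t_k = 2*(k**2 - 7*k - 28)/(k**4 + 12*k**3 + 49*k**2 + 78*k + 40)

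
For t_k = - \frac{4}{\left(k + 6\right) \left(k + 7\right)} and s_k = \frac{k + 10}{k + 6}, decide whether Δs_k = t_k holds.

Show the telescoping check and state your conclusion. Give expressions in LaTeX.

Valid — Δs_k = t_k.

s_(k+1) = (k + 11)/(k + 7)
s_(k+1) − s_k = -4/(k**2 + 13*k + 42)
(s_(k+1) − s_k) − t_k = 0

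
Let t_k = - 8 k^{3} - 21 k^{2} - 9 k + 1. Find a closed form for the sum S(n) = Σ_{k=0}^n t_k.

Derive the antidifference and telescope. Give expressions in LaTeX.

Step 1: r(k) = (8*k**3 + 45*k**2 + 75*k + 37)/(8*k**3 + 21*k**2 + 9*k - 1).
Normal form (A,B,C) = (1, 1, k**3 + 21*k**2/8 + 9*k/8 - 1/8).
Set up (1)·f(k+1) − (1)·f(k) − (k**3 + 21*k**2/8 + 9*k/8 - 1/8) = 0.
d = 4 from the (0,0,3) case.
Solve for f: f(k) = k*(2*k**3 + 3*k**2 - 4*k - 2)/8 (degree 4 ≤ 4).
Get s_k = R·t_k = k*(-2*k**3 - 3*k**2 + 4*k + 2) with R(k) = B(k−1)f(k)/C(k) = k*(2*k**3 + 3*k**2 - 4*k - 2)/(8*k**3 + 21*k**2 + 9*k - 1).
Verify: -8*k**3 - 21*k**2 - 9*k + 1 matches t_k.
Σ_(k=0)^n t_k = s_(n+1) − s_(0) = (-2*n**4 - 11*n**3 - 17*n**2 - 7*n + 1) − (0), i.e. -2*n**4 - 11*n**3 - 17*n**2 - 7*n + 1.

S(n) = - 2 n^{4} - 11 n^{3} - 17 n^{2} - 7 n + 1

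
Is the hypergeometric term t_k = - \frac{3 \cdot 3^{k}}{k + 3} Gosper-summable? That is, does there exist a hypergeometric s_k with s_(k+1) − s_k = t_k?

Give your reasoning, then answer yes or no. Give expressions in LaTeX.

No; the degree bound rules out any f.

Step 1: r(k) = 3*(k + 3)/(k + 4).
A = 3*k + 9, B = k + 4, C = 1.
Solve (3*k + 9)·f(k+1) − (k + 3)·f(k) = 1.
d = -1 from the (1,1,0) case.
Negative degree bound (-1): no f exists, t_k not Gosper-summable.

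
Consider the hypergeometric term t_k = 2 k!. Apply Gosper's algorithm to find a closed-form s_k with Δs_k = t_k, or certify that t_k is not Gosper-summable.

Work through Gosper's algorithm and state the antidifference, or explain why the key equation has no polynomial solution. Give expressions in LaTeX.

not Gosper-summable; s_k does not exist

Compute t_(k+1)/t_k: get k + 1.
Gosper form: A/B · C(k+1)/C(k) with A=k + 1, B=1, C=1.
Set up (k + 1)·f(k+1) − (1)·f(k) − (1) = 0.
deg f ≤ -1 (via 1,0,0).
d = -1 < 0 ⇒ no nonzero polynomial f; not summable.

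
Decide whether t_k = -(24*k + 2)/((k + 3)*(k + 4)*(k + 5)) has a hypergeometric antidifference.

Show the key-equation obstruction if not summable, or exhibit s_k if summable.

Yes. s_k = -k*(37*k - 29)/(12*(k + 3)*(k + 4)).

Ratio r(k) = (k + 3)*(12*k + 13)/((k + 6)*(12*k + 1)).
Gosper form: A/B · C(k+1)/C(k) with A=k + 3, B=k + 6, C=k + 1/12.
Need (k + 3)·f(k+1) − (k + 5)·f(k) = k + 1/12.
deg f ≤ 2 (via 1,1,1).
Match coefficients ⇒ f(k) = k*(37*k - 29)/288.
R(k) = B(k−1)·f(k)/C(k) = k*(k + 5)*(37*k - 29)/(24*(12*k + 1)); s_k = R·t_k = -k*(37*k - 29)/(12*(k + 3)*(k + 4)).
Check: Δs_k = 2*(-12*k - 1)/(k**3 + 12*k**2 + 47*k + 60). ✓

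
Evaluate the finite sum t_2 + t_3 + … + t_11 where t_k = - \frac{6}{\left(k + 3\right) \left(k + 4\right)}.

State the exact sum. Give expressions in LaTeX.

Σ = -4/5

t_(k+1)/t_k = (k + 3)/(k + 5).
Take A(k)=k + 3, B(k)=k + 5, C(k)=1.
Key eq: (k + 3)·f(k+1) = (k + 4)·f(k) + (1).
d = 1 from the (1,1,0) case.
A polynomial solution: f(k) = k/3.
R(k) = B(k−1)·f(k)/C(k) = k*(k + 4)/3; s_k = R·t_k = -2*k/(k + 3).
Check: Δs_k = -6/(k**2 + 7*k + 12). ✓
Σ_(k=2)^(11) t_k = s_(12) − s_(2) = -8/5 − (-4/5) = -4/5.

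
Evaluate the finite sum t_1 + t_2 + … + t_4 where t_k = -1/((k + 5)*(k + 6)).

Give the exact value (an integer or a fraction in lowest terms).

Ratio r(k) = (k + 5)/(k + 7).
Factor: A=k + 5; B=k + 7; C=1.
Key eq: (k + 5)·f(k+1) = (k + 6)·f(k) + (1).
d = 1 from the (1,1,0) case.
Solve for f: f(k) = k/5 (degree 1 ≤ 1).
Then R = B(k−1)f/C = k*(k + 6)/5, so s_k = R(k)·t_k = -k/(5*k + 25).
Verify: -1/(k**2 + 11*k + 30) matches t_k.
Sum = s_(5) − s_(1); s_(5) = -1/10, s_(1) = -1/30 ⇒ -1/15.

Σ = -1/15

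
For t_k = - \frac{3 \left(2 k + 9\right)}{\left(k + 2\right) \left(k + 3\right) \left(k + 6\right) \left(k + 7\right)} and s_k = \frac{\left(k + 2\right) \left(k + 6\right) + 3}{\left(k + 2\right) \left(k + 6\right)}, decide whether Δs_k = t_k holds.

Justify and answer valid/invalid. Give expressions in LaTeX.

Valid — Δs_k = t_k.

s_(k+1) = ((k + 3)*(k + 7) + 3)/((k + 3)*(k + 7))
s_(k+1) − s_k = 3*(-2*k - 9)/(k**4 + 18*k**3 + 113*k**2 + 288*k + 252)
(s_(k+1) − s_k) − t_k = 0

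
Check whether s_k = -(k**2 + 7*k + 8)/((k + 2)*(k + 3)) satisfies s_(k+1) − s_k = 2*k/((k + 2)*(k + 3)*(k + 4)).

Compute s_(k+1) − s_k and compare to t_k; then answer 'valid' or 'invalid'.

s_(k+1) = (-7*k - (k + 1)**2 - 15)/((k + 3)*(k + 4))
s_(k+1) − s_k = 2*k/(k**3 + 9*k**2 + 26*k + 24)
(s_(k+1) − s_k) − t_k = 0

valid (s_(k+1) − s_k reduces to t_k)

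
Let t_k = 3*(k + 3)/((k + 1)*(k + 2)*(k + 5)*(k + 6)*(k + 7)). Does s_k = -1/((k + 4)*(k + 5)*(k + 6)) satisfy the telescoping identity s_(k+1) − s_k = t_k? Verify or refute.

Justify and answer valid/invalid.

Invalid: residual 6*(-2*k - 5)/(k**6 + 25*k**5 + 247*k**4 + 1219*k**3 + 3112*k**2 + 3796*k + 1680) ≠ 0.

s_(k+1) = -1/((k + 5)*(k + 6)*(k + 7))
s_(k+1) − s_k = 3/((k + 4)*(k + 5)*(k + 6)*(k + 7))
(s_(k+1) − s_k) − t_k = 6*(-2*k - 5)/(k**6 + 25*k**5 + 247*k**4 + 1219*k**3 + 3112*k**2 + 3796*k + 1680)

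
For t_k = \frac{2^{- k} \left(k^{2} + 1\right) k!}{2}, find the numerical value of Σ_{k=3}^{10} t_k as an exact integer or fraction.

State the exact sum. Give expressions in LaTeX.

Σ = 1715157/8

r(k) = (k + 1)*((k + 1)**2 + 1)/(2*(k**2 + 1)) after simplifying.
A = k/2 + 1/2, B = 1, C = k**2 + 1.
Need (k/2 + 1/2)·f(k+1) − (1)·f(k) = k**2 + 1.
From deg A=1, deg B=0, deg C=2: d=1.
Coefficient equations give f(k) = 2*k.
Get s_k = R·t_k = k*factorial(k)/2**k with R(k) = B(k−1)f(k)/C(k) = 2*k/(k**2 + 1).
s_(k+1) − s_k = (k**2 + 1)*factorial(k)/(2*2**k) = t_k.
Telescoping: Σ = s_(11) − s_(3) = 1715175/8 − (9/4) = 1715157/8.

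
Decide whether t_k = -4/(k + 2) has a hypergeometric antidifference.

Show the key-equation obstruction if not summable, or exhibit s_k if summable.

t_(k+1)/t_k = (k + 2)/(k + 3).
Factor: A=k + 2; B=k + 3; C=1.
Need (k + 2)·f(k+1) − (k + 2)·f(k) = 1.
d = 0 from the (1,1,0) case.
f = c0 ⇒ A·f(k+1) − B(k−1)·f(k) − C = -1. The system {-1 = 0} is inconsistent; no antidifference.

No. Not Gosper-summable.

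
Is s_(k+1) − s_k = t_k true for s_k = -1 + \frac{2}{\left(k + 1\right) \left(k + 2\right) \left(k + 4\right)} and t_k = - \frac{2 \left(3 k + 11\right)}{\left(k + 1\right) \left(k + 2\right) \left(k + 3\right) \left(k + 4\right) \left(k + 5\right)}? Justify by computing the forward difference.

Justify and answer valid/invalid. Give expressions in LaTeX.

Valid — Δs_k = t_k.

s_(k+1) = -1 + 2/((k + 2)*(k + 3)*(k + 5))
s_(k+1) − s_k = 2*(-3*k - 11)/(k**5 + 15*k**4 + 85*k**3 + 225*k**2 + 274*k + 120)
(s_(k+1) − s_k) − t_k = 0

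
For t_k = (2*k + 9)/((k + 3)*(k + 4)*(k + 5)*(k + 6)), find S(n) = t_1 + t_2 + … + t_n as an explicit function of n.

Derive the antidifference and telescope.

S(n) = n*(n + 10)/(24*(n**2 + 10*n + 24))

Step 1: r(k) = (k + 3)*(2*k + 11)/((k + 7)*(2*k + 9)).
Normal form (A,B,C) = (k + 3, k + 7, k + 9/2).
Need (k + 3)·f(k+1) − (k + 6)·f(k) = k + 9/2.
Bound: deg f ≤ 3.
Coefficient equations give f(k) = k*(k + 4)*(k + 8)/30.
Then R = B(k−1)f/C = k*(k + 4)*(k + 6)*(k + 8)/(15*(2*k + 9)), so s_k = R(k)·t_k = k*(k + 8)/(15*(k**2 + 8*k + 15)).
Δs = (2*k + 9)/(k**4 + 18*k**3 + 119*k**2 + 342*k + 360), as required.
Evaluate: s_(n+1) = (n**2 + 10*n + 9)/(15*(n**2 + 10*n + 24)); subtract s_(1) = 1/40 ⇒ S(n) = n*(n + 10)/(24*(n**2 + 10*n + 24)).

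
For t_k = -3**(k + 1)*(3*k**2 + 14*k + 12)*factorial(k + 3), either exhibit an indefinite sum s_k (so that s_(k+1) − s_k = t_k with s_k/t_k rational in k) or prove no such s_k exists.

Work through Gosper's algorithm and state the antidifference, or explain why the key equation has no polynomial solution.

Step 1: r(k) = 3*(3*k**3 + 32*k**2 + 109*k + 116)/(3*k**2 + 14*k + 12).
Normal form (A,B,C) = (3*k + 12, 1, k**2 + 14*k/3 + 4).
Solve (3*k + 12)·f(k+1) − (1)·f(k) = k**2 + 14*k/3 + 4.
From deg A=1, deg B=0, deg C=2: d=1.
Solve for f: f(k) = k/3 (degree 1 ≤ 1).
Certificate R = B(k−1)f/C = k/(3*k**2 + 14*k + 12) gives s_k = -3**(k + 1)*k*factorial(k + 3).
Δs = -3**(k + 1)*(3*k**2 + 14*k + 12)*factorial(k + 3), as required.

s_k = -3**(k + 1)*k*factorial(k + 3)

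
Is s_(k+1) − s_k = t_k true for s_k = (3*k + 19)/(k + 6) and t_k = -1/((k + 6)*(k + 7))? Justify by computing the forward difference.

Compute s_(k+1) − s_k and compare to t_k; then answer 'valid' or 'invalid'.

valid (s_(k+1) − s_k reduces to t_k)

s_(k+1) = (3*k + 22)/(k + 7)
s_(k+1) − s_k = -1/(k**2 + 13*k + 42)
(s_(k+1) − s_k) − t_k = 0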